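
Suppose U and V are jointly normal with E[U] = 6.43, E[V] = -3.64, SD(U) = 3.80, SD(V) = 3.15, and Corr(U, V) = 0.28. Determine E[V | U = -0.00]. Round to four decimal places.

-5.1324

The regression of V on U has slope ρ·σ_V/σ_U and passes through (μ_U, μ_V).
E[V | U=-0.00] = -3.64 + (0.28)·(3.15/3.80)·(-0.00 − (6.43)) = -3.64 + (0.232105)·(-6.43) = -5.1324.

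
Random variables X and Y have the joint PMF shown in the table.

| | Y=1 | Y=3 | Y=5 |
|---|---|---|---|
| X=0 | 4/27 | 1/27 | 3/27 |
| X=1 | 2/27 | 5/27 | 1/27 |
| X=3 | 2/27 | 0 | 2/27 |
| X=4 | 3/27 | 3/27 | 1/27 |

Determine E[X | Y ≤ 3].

37/20

P(Y ≤ 3) = 20/27.
Σ X·P over the event = 0·(4/27) + 0·(1/27) + 1·(2/27) + 1·(5/27) + 3·(2/27) + 4·(3/27) + 4·(3/27) = 37/27.
E[X | Y ≤ 3] = (37/27) / (20/27) = 37/20.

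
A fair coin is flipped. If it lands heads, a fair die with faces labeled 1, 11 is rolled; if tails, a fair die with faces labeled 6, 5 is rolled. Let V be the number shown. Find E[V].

E[V | heads] = (1+11)/2 = 6.
E[V | tails] = (6+5)/2 = 11/2.
By the law of total expectation,
E[V] = (1/2)·(6) + (1/2)·(11/2) = 23/4.

23/4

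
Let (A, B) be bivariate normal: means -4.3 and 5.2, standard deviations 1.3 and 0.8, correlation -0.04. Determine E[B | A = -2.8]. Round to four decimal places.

5.1631

For a bivariate normal, E[B | A=x] = μ_B + ρ·(σ_B/σ_A)·(x − μ_A).
E[B | A=-2.8] = 5.2 + (-0.04)·(0.8/1.3)·(-2.8 − (-4.3)) = 5.2 + (-0.024615)·(1.5) = 5.1631.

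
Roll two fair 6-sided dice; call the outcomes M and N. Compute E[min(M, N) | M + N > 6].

23/7

P(M + N > 6) = 7/12.
Summing min(M,N)·P(x,y) over outcomes with M + N > 6 gives 23/12.
E[min(M, N) | M + N > 6] = (23/12) / (7/12) = 23/7.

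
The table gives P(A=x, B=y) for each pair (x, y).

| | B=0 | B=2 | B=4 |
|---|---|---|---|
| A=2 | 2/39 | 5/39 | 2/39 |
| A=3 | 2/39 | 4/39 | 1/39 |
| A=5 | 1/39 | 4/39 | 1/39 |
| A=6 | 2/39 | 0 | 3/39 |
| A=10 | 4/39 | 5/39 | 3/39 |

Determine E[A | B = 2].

46/9

P(B = 2) = 6/13.
Σ A·P over the event = 2·(5/39) + 3·(4/39) + 5·(4/39) + 10·(5/39) = 92/39.
E[A | B = 2] = (92/39) / (6/13) = 46/9.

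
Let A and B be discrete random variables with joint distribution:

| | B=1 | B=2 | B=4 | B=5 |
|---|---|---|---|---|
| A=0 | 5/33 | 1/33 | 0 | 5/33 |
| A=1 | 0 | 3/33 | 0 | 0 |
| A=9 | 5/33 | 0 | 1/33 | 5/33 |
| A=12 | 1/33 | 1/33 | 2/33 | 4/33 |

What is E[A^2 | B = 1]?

P(B = 1) = 1/3.
Σ A^2·P over the event = 0·(5/33) + 81·(5/33) + 144·(1/33) = 183/11.
E[A^2 | B = 1] = (183/11) / (1/3) = 549/11.

549/11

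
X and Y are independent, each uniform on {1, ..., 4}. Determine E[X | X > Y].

10/3

Outcomes with X > Y: (2,1), (3,1), (3,2), (4,1), (4,2), (4,3), each with probability 1/16.
E[X | X > Y] = (2 + 3 + 3 + 4 + 4 + 4) / 6 = 10/3.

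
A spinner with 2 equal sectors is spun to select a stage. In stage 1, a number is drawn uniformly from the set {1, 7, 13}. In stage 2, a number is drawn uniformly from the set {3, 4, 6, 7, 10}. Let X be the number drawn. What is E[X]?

13/2

E[X | stage 1] = (1+7+13)/3 = 7.
E[X | stage 2] = (3+4+6+7+10)/5 = 6.
By the law of total expectation,
E[X] = (1/2)·(7) + (1/2)·(6) = 13/2.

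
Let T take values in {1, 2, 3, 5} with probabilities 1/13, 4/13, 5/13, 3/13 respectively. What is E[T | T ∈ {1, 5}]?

4

P(T ∈ {1, 5}) = 4/13.
Σ over the event: 1·1/13 + 5·3/13 = 16/13.
E[T | T ∈ {1, 5}] = (16/13) / (4/13) = 4.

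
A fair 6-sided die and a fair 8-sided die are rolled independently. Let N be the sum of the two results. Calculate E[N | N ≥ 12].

38/3

P(N ≥ 12) = 1/8.
Σ over the event: 12·1/16 + 13·1/24 + 14·1/48 = 19/12.
E[N | N ≥ 12] = (19/12) / (1/8) = 38/3.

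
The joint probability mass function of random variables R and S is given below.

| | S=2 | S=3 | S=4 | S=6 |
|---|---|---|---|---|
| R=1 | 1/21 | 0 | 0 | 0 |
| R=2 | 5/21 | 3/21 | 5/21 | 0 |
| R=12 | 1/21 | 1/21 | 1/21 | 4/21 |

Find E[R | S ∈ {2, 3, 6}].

P(S ∈ {2, 3, 6}) = 5/7.
Summing R·P(R=x,S=y) over the conditioning event gives 89/21.
E[R | S ∈ {2, 3, 6}] = (89/21) / (5/7) = 89/15.

89/15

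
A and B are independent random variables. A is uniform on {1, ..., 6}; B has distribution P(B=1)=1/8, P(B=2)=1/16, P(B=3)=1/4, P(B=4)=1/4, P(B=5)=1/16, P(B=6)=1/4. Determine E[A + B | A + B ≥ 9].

10

P(A + B ≥ 9) = 31/96.
Summing (A+B)·P(x,y) over outcomes with A + B ≥ 9 gives 155/48.
E[A + B | A + B ≥ 9] = (155/48) / (31/96) = 10.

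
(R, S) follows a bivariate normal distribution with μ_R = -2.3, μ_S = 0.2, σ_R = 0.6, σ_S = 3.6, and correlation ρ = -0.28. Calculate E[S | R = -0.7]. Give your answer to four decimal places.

-2.4880

For a bivariate normal, E[S | R=x] = μ_S + ρ·(σ_S/σ_R)·(x − μ_R).
E[S | R=-0.7] = 0.2 + (-0.28)·(3.6/0.6)·(-0.7 − (-2.3)) = 0.2 + (-1.68)·(1.6) = -2.4880.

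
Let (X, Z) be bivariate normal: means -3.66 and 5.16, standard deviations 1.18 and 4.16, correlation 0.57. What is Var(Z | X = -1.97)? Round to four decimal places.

11.6830

Var(Z | X=x) = (1 − ρ²)·σ_Z².
Var(Z | X=-1.97) = (4.16)²·(1 − (0.57)²) = 17.3056·0.6751 = 11.6830.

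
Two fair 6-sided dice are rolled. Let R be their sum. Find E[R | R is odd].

7

P(R is odd) = 1/2.
Σ over the event: 3·1/18 + 5·1/9 + 7·1/6 + 9·1/9 + 11·1/18 = 7/2.
E[R | R is odd] = (7/2) / (1/2) = 7.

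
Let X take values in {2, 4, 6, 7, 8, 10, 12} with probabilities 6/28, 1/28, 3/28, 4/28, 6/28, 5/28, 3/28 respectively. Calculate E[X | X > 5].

P(X > 5) = 3/4.
Σ over the event: 6·3/28 + 7·1/7 + 8·3/14 + 10·5/28 + 12·3/28 = 45/7.
E[X | X > 5] = (45/7) / (3/4) = 60/7.

60/7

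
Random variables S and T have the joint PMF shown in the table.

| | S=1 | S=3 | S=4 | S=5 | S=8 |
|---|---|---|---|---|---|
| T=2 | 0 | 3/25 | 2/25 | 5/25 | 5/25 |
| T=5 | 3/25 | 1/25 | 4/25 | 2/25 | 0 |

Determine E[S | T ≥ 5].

16/5

P(T ≥ 5) = 2/5.
Σ S·P over the event = 1·(3/25) + 3·(1/25) + 4·(4/25) + 5·(2/25) = 32/25.
E[S | T ≥ 5] = (32/25) / (2/5) = 16/5.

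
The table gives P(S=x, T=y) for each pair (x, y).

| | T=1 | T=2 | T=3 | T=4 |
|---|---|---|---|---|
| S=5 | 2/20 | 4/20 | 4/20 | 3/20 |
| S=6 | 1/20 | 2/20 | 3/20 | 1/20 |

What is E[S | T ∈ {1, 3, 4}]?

P(T ∈ {1, 3, 4}) = 7/10.
Σ S·P over the event = 5·(2/20) + 5·(4/20) + 5·(3/20) + 6·(1/20) + 6·(3/20) + 6·(1/20) = 15/4.
E[S | T ∈ {1, 3, 4}] = (15/4) / (7/10) = 75/14.

75/14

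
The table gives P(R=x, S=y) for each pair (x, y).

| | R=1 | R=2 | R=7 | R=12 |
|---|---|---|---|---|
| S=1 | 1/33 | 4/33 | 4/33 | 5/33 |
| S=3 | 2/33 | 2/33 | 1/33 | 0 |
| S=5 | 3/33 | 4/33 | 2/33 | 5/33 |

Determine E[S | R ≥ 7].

P(R ≥ 7) = 17/33.
Σ S·P over the event = 1·(4/33) + 3·(1/33) + 5·(2/33) + 1·(5/33) + 5·(5/33) = 47/33.
E[S | R ≥ 7] = (47/33) / (17/33) = 47/17.

47/17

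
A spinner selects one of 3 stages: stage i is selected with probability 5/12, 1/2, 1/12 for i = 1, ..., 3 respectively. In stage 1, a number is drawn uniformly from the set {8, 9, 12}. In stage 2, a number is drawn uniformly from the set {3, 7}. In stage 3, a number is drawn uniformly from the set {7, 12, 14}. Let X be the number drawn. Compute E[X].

E[X | stage 1] = (8+9+12)/3 = 29/3.
E[X | stage 2] = (3+7)/2 = 5.
E[X | stage 3] = (7+12+14)/3 = 11.
By the law of total expectation,
E[X] = (5/12)·(29/3) + (1/2)·(5) + (1/12)·(11) = 67/9.

67/9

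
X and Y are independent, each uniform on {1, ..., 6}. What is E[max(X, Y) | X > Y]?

14/3

P(X > Y) = 5/12.
Summing max(X,Y)·P(x,y) over outcomes with X > Y gives 35/18.
E[max(X, Y) | X > Y] = (35/18) / (5/12) = 14/3.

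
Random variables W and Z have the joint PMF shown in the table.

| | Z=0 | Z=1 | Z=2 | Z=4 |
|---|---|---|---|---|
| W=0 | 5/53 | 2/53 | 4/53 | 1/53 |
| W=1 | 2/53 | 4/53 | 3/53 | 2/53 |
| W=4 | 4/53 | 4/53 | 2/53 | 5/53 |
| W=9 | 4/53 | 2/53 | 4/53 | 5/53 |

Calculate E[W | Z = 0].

18/5

P(Z = 0) = 15/53.
Summing W·P(W=x,Z=y) over the conditioning event gives 54/53.
E[W | Z = 0] = (54/53) / (15/53) = 18/5.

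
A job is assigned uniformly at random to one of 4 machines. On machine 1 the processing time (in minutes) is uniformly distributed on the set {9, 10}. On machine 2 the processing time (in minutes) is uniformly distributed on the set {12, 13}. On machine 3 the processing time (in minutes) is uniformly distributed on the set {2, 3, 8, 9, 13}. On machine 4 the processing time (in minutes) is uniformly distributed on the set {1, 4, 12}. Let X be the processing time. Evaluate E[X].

E[X | machine 1] = (9+10)/2 = 19/2.
E[X | machine 2] = (12+13)/2 = 25/2.
E[X | machine 3] = (2+3+8+9+13)/5 = 7.
E[X | machine 4] = (1+4+12)/3 = 17/3.
E[X] = (1/4)·(19/2) + (1/4)·(25/2) + (1/4)·(7) + (1/4)·(17/3) = 26/3.

26/3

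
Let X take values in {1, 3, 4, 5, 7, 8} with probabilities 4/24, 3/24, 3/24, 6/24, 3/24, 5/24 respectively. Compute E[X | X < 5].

5/2

P(X < 5) = 5/12.
Σ over the event: 1·1/6 + 3·1/8 + 4·1/8 = 25/24.
E[X | X < 5] = (25/24) / (5/12) = 5/2.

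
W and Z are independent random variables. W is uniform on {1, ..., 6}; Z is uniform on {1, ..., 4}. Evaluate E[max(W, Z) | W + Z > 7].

Outcomes with W + Z > 7: (4,4), (5,3), (5,4), (6,2), (6,3), (6,4), each with probability 1/24.
E[max(W, Z) | W + Z > 7] = (4 + 5 + 5 + 6 + 6 + 6) / 6 = 16/3.

16/3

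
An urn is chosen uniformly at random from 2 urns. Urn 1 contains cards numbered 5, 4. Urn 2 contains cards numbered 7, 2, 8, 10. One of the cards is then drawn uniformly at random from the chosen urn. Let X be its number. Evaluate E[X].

45/8

E[X | urn 1] = (5+4)/2 = 9/2.
E[X | urn 2] = (7+2+8+10)/4 = 27/4.
E[X] = (1/2)·(9/2) + (1/2)·(27/4) = 45/8.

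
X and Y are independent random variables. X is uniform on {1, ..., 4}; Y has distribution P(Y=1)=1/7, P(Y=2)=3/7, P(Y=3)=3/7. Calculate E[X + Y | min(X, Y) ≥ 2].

11/2

P(min(X, Y) ≥ 2) = 9/14.
Summing (X+Y)·P(x,y) over outcomes with min(X, Y) ≥ 2 gives 99/28.
E[X + Y | min(X, Y) ≥ 2] = (99/28) / (9/14) = 11/2.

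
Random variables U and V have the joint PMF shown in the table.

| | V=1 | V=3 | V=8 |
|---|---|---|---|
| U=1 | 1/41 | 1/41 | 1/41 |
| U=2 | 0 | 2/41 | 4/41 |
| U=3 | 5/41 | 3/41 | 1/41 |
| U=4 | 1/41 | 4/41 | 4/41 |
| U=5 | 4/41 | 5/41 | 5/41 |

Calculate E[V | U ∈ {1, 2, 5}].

109/23

P(U ∈ {1, 2, 5}) = 23/41.
Σ V·P over the event = 1·(1/41) + 3·(1/41) + 8·(1/41) + 3·(2/41) + 8·(4/41) + 1·(4/41) + 3·(5/41) + 8·(5/41) = 109/41.
E[V | U ∈ {1, 2, 5}] = (109/41) / (23/41) = 109/23.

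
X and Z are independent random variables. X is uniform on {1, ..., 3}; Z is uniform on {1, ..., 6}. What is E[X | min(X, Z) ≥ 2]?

5/2

Outcomes with min(X, Z) ≥ 2: (2,2), (2,3), (2,4), (2,5), (2,6), (3,2), (3,3), (3,4), (3,5), (3,6), each with probability 1/18.
E[X | min(X, Z) ≥ 2] = (2 + 2 + 2 + 2 + 2 + 3 + 3 + 3 + 3 + 3) / 10 = 5/2.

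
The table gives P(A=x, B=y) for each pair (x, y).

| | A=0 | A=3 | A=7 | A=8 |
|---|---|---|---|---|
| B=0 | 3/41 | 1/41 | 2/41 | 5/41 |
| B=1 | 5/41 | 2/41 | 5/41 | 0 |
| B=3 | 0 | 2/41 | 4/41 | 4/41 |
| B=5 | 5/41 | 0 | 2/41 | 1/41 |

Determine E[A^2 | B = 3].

P(B = 3) = 10/41.
Σ A^2·P over the event = 9·(2/41) + 49·(4/41) + 64·(4/41) = 470/41.
E[A^2 | B = 3] = (470/41) / (10/41) = 47.

47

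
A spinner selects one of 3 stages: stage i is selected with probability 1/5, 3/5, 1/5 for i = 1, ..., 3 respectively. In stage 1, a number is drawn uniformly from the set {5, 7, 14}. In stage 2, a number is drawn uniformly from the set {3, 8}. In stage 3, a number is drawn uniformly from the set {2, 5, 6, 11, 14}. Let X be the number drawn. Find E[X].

E[X | stage 1] = (5+7+14)/3 = 26/3.
E[X | stage 2] = (3+8)/2 = 11/2.
E[X | stage 3] = (2+5+6+11+14)/5 = 38/5.
By the law of total expectation,
E[X] = (1/5)·(26/3) + (3/5)·(11/2) + (1/5)·(38/5) = 983/150.

983/150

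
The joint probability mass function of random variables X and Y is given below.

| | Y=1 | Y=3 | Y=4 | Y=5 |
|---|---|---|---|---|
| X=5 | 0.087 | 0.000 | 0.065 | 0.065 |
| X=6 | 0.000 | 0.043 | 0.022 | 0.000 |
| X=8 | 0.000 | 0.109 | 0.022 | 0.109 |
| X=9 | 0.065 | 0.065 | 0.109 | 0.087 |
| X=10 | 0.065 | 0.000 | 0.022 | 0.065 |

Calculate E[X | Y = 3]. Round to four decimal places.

7.9032

P(Y = 3) = 0.217.
Summing X·P(X=x,Y=y) over the conditioning event gives 1.715.
E[X | Y = 3] = (1.715) / (0.217) = 7.9032.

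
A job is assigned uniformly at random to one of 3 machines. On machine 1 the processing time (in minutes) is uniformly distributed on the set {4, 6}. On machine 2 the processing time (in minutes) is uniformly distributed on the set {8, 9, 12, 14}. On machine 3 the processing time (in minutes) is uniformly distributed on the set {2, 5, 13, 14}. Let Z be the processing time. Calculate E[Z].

E[Z | machine 1] = (4+6)/2 = 5.
E[Z | machine 2] = (8+9+12+14)/4 = 43/4.
E[Z | machine 3] = (2+5+13+14)/4 = 17/2.
E[Z] = (1/3)·(5) + (1/3)·(43/4) + (1/3)·(17/2) = 97/12.

97/12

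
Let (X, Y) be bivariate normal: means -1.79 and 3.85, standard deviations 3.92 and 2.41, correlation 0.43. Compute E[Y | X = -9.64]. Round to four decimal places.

The regression of Y on X has slope ρ·σ_Y/σ_X and passes through (μ_X, μ_Y).
E[Y | X=-9.64] = 3.85 + (0.43)·(2.41/3.92)·(-9.64 − (-1.79)) = 3.85 + (0.26436)·(-7.85) = 1.7748.

1.7748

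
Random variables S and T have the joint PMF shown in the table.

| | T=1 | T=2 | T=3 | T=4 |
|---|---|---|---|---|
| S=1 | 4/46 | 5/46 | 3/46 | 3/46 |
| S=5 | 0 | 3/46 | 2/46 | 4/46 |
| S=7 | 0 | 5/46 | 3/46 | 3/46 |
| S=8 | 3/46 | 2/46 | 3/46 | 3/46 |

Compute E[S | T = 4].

68/13

P(T = 4) = 13/46.
Σ S·P over the event = 1·(3/46) + 5·(4/46) + 7·(3/46) + 8·(3/46) = 34/23.
E[S | T = 4] = (34/23) / (13/46) = 68/13.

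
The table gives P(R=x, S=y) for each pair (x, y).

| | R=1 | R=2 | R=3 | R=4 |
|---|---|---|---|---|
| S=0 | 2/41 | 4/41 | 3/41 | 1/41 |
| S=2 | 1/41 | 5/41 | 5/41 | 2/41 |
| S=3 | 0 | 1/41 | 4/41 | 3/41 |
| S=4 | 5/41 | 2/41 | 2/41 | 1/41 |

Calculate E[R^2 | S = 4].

P(S = 4) = 10/41.
Σ R^2·P over the event = 1·(5/41) + 4·(2/41) + 9·(2/41) + 16·(1/41) = 47/41.
E[R^2 | S = 4] = (47/41) / (10/41) = 47/10.

47/10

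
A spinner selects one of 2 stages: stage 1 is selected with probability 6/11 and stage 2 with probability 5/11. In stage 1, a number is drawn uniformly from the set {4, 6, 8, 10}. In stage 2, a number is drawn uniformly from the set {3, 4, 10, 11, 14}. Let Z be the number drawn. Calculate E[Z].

84/11

E[Z | stage 1] = (4+6+8+10)/4 = 7.
E[Z | stage 2] = (3+4+10+11+14)/5 = 42/5.
By the law of total expectation,
E[Z] = (6/11)·(7) + (5/11)·(42/5) = 84/11.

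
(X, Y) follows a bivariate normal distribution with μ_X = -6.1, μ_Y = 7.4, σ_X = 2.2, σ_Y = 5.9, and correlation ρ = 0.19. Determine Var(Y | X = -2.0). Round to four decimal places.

For a bivariate normal, Var(Y | X=x) = σ_Y²(1 − ρ²).
Var(Y | X=-2.0) = (5.9)²·(1 − (0.19)²) = 34.81·0.9639 = 33.5534.

33.5534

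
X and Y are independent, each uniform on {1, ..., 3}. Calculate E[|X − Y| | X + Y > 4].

P(X + Y > 4) = 1/3.
Summing |X−Y|·P(x,y) over outcomes with X + Y > 4 gives 2/9.
E[|X − Y| | X + Y > 4] = (2/9) / (1/3) = 2/3.

2/3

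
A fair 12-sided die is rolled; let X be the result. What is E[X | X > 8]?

21/2

Given X > 8, X is equally likely to be any of {9, 10, 11, 12}.
E[X | X > 8] = (9 + 10 + 11 + 12) / 4 = 21/2.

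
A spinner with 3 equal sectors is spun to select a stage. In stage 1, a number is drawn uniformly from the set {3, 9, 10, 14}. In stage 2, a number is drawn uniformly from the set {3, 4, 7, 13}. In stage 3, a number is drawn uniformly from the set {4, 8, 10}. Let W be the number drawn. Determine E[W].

277/36

E[W | stage 1] = (3+9+10+14)/4 = 9.
E[W | stage 2] = (3+4+7+13)/4 = 27/4.
E[W | stage 3] = (4+8+10)/3 = 22/3.
By the law of total expectation,
E[W] = (1/3)·(9) + (1/3)·(27/4) + (1/3)·(22/3) = 277/36.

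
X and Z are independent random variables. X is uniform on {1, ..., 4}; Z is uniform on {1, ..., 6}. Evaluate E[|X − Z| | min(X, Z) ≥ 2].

23/15

P(min(X, Z) ≥ 2) = 5/8.
Summing |X−Z|·P(x,y) over outcomes with min(X, Z) ≥ 2 gives 23/24.
E[|X − Z| | min(X, Z) ≥ 2] = (23/24) / (5/8) = 23/15.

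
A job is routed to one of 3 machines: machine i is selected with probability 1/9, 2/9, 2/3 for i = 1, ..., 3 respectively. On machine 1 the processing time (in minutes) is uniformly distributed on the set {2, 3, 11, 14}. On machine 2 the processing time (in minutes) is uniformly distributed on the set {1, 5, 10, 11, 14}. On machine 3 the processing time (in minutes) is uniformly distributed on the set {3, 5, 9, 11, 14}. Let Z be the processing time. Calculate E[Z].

E[Z | machine 1] = (2+3+11+14)/4 = 15/2.
E[Z | machine 2] = (1+5+10+11+14)/5 = 41/5.
E[Z | machine 3] = (3+5+9+11+14)/5 = 42/5.
E[Z] = (1/9)·(15/2) + (2/9)·(41/5) + (2/3)·(42/5) = 743/90.

743/90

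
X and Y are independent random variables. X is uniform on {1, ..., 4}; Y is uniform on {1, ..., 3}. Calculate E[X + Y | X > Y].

Outcomes with X > Y: (2,1), (3,1), (3,2), (4,1), (4,2), (4,3), each with probability 1/12.
E[X + Y | X > Y] = (3 + 4 + 5 + 5 + 6 + 7) / 6 = 5.

5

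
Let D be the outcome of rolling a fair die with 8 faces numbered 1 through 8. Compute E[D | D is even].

5

Given D is even, D is equally likely to be any of {2, 4, 6, 8}.
E[D | D is even] = (2 + 4 + 6 + 8) / 4 = 5.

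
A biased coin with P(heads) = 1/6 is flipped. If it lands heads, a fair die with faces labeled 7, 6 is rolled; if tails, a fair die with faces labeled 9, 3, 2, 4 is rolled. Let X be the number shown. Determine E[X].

E[X | heads] = (7+6)/2 = 13/2.
E[X | tails] = (9+3+2+4)/4 = 9/2.
E[X] = (1/6)·(13/2) + (5/6)·(9/2) = 29/6.

29/6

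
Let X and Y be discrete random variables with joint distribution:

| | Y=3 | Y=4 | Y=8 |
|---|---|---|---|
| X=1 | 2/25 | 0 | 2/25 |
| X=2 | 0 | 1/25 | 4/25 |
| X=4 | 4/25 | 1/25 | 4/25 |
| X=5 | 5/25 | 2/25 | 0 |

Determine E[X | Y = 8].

13/5

P(Y = 8) = 2/5.
Σ X·P over the event = 1·(2/25) + 2·(4/25) + 4·(4/25) = 26/25.
E[X | Y = 8] = (26/25) / (2/5) = 13/5.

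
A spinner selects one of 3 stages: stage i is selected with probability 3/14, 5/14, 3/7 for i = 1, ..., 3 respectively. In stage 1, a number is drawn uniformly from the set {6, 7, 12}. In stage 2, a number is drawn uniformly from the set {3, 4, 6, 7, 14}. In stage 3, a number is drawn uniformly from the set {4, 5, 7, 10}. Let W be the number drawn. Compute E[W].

E[W | stage 1] = (6+7+12)/3 = 25/3.
E[W | stage 2] = (3+4+6+7+14)/5 = 34/5.
E[W | stage 3] = (4+5+7+10)/4 = 13/2.
By the law of total expectation,
E[W] = (3/14)·(25/3) + (5/14)·(34/5) + (3/7)·(13/2) = 7.

7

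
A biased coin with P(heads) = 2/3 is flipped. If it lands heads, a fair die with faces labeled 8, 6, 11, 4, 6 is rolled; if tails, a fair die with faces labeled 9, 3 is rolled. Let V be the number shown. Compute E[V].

E[V | heads] = (8+6+11+4+6)/5 = 7.
E[V | tails] = (9+3)/2 = 6.
E[V] = (2/3)·(7) + (1/3)·(6) = 20/3.

20/3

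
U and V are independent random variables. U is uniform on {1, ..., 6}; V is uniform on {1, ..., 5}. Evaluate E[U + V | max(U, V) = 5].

P(max(U, V) = 5) = 3/10.
Summing (U+V)·P(x,y) over outcomes with max(U, V) = 5 gives 7/3.
E[U + V | max(U, V) = 5] = (7/3) / (3/10) = 70/9.

70/9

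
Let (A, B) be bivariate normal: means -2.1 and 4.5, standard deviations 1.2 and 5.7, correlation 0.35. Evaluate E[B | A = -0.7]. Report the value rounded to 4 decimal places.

6.8275

E[B | A=x] = μ_B + ρ(σ_B/σ_A)(x − μ_A) for jointly normal variables.
E[B | A=-0.7] = 4.5 + (0.35)·(5.7/1.2)·(-0.7 − (-2.1)) = 4.5 + (1.6625)·(1.4) = 6.8275.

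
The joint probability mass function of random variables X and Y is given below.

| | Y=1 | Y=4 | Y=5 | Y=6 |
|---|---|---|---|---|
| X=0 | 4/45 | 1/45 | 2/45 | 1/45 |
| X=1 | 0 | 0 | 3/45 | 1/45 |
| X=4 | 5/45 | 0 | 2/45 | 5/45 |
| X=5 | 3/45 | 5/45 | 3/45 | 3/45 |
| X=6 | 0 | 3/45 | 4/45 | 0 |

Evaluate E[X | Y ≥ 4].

43/11

P(Y ≥ 4) = 11/15.
Summing X·P(X=x,Y=y) over the conditioning event gives 43/15.
E[X | Y ≥ 4] = (43/15) / (11/15) = 43/11.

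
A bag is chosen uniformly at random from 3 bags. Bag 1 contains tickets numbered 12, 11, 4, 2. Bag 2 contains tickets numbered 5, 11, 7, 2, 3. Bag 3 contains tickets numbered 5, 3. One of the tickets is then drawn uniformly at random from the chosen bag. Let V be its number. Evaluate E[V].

E[V | bag 1] = (12+11+4+2)/4 = 29/4.
E[V | bag 2] = (5+11+7+2+3)/5 = 28/5.
E[V | bag 3] = (5+3)/2 = 4.
E[V] = (1/3)·(29/4) + (1/3)·(28/5) + (1/3)·(4) = 337/60.

337/60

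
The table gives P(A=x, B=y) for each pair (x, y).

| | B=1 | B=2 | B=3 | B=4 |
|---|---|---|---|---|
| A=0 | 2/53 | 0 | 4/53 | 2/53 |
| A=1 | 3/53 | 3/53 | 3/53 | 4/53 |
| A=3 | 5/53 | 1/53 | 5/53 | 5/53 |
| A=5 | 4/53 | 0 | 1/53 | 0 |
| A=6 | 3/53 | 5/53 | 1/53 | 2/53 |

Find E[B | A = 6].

24/11

P(A = 6) = 11/53.
Σ B·P over the event = 1·(3/53) + 2·(5/53) + 3·(1/53) + 4·(2/53) = 24/53.
E[B | A = 6] = (24/53) / (11/53) = 24/11.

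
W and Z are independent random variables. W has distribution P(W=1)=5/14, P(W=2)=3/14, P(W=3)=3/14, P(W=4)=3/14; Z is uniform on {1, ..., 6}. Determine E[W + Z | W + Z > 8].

P(W + Z > 8) = 3/28.
Summing (W+Z)·P(x,y) over outcomes with W + Z > 8 gives 1.
E[W + Z | W + Z > 8] = (1) / (3/28) = 28/3.

28/3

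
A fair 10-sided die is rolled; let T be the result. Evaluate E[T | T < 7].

Given T < 7, T is equally likely to be any of {1, 2, 3, 4, 5, 6}.
E[T | T < 7] = (1 + 2 + 3 + 4 + 5 + 6) / 6 = 7/2.

7/2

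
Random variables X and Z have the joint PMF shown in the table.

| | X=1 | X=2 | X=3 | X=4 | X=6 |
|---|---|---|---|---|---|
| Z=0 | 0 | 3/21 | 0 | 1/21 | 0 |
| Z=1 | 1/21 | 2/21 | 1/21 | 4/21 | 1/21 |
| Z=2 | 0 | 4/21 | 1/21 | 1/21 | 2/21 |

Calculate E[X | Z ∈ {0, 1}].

40/13

P(Z ∈ {0, 1}) = 13/21.
Σ X·P over the event = 1·(1/21) + 2·(3/21) + 2·(2/21) + 3·(1/21) + 4·(1/21) + 4·(4/21) + 6·(1/21) = 40/21.
E[X | Z ∈ {0, 1}] = (40/21) / (13/21) = 40/13.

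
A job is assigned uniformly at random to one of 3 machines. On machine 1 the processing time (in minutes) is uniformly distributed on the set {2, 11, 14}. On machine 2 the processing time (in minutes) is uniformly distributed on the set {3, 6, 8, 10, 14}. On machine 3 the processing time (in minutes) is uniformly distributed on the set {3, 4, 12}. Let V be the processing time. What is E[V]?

E[V | machine 1] = (2+11+14)/3 = 9.
E[V | machine 2] = (3+6+8+10+14)/5 = 41/5.
E[V | machine 3] = (3+4+12)/3 = 19/3.
By the law of total expectation,
E[V] = (1/3)·(9) + (1/3)·(41/5) + (1/3)·(19/3) = 353/45.

353/45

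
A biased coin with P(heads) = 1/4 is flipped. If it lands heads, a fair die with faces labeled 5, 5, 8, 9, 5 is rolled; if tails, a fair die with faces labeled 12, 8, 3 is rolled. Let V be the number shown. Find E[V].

E[V | heads] = (5+5+8+9+5)/5 = 32/5.
E[V | tails] = (12+8+3)/3 = 23/3.
E[V] = (1/4)·(32/5) + (3/4)·(23/3) = 147/20.

147/20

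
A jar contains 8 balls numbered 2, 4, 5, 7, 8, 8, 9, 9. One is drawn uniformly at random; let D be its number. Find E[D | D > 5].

41/5

P(D > 5) = 5/8.
Σ over the event: 7·1/8 + 8·1/4 + 9·1/4 = 41/8.
E[D | D > 5] = (41/8) / (5/8) = 41/5.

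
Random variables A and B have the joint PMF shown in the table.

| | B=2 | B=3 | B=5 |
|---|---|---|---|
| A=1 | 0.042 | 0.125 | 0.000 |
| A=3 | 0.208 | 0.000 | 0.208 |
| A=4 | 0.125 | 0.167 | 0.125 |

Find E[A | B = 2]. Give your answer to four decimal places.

3.1093

P(B = 2) = 0.375.
Σ A·P over the event = 1·(0.042) + 3·(0.208) + 4·(0.125) = 1.166.
E[A | B = 2] = (1.166) / (0.375) = 3.1093.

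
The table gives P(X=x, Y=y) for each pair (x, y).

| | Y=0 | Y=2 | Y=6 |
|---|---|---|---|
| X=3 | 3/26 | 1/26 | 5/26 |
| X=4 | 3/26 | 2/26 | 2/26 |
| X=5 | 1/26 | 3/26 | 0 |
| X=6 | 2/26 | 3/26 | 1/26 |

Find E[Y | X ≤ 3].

P(X ≤ 3) = 9/26.
Σ Y·P over the event = 0·(3/26) + 2·(1/26) + 6·(5/26) = 16/13.
E[Y | X ≤ 3] = (16/13) / (9/26) = 32/9.

32/9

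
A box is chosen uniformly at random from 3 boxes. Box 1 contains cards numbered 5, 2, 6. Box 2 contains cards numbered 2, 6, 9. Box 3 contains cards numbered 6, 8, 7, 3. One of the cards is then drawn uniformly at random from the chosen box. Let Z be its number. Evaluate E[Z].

E[Z | box 1] = (5+2+6)/3 = 13/3.
E[Z | box 2] = (2+6+9)/3 = 17/3.
E[Z | box 3] = (6+8+7+3)/4 = 6.
E[Z] = (1/3)·(13/3) + (1/3)·(17/3) + (1/3)·(6) = 16/3.

16/3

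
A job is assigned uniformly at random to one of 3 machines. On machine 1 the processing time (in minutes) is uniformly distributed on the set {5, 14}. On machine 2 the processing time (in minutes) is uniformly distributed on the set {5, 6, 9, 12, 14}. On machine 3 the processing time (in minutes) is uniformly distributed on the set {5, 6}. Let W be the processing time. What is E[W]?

E[W | machine 1] = (5+14)/2 = 19/2.
E[W | machine 2] = (5+6+9+12+14)/5 = 46/5.
E[W | machine 3] = (5+6)/2 = 11/2.
By the law of total expectation,
E[W] = (1/3)·(19/2) + (1/3)·(46/5) + (1/3)·(11/2) = 121/15.

121/15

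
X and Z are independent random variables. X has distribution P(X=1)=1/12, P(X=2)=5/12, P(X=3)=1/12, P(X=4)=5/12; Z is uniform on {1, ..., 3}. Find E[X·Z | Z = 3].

17/2

P(Z = 3) = 1/3.
Summing XZ·P(x,y) over outcomes with Z = 3 gives 17/6.
E[X·Z | Z = 3] = (17/6) / (1/3) = 17/2.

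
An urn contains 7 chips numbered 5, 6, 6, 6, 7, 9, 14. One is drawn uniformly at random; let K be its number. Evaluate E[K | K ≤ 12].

P(K ≤ 12) = 6/7.
Σ over the event: 5·1/7 + 6·3/7 + 7·1/7 + 9·1/7 = 39/7.
E[K | K ≤ 12] = (39/7) / (6/7) = 13/2.

13/2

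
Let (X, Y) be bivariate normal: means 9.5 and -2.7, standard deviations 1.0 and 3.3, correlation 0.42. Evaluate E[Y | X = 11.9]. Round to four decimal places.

0.6264

E[Y | X=x] = μ_Y + ρ(σ_Y/σ_X)(x − μ_X) for jointly normal variables.
E[Y | X=11.9] = -2.7 + (0.42)·(3.3/1.0)·(11.9 − (9.5)) = -2.7 + (1.386)·(2.4) = 0.6264.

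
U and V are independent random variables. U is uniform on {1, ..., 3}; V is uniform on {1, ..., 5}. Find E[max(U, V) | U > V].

P(U > V) = 1/5.
Summing max(U,V)·P(x,y) over outcomes with U > V gives 8/15.
E[max(U, V) | U > V] = (8/15) / (1/5) = 8/3.

8/3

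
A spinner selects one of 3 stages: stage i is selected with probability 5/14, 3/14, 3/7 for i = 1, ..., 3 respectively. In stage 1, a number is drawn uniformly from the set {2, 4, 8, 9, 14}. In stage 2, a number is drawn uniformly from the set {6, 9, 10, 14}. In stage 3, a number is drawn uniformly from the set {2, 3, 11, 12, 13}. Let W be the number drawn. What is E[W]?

E[W | stage 1] = (2+4+8+9+14)/5 = 37/5.
E[W | stage 2] = (6+9+10+14)/4 = 39/4.
E[W | stage 3] = (2+3+11+12+13)/5 = 41/5.
E[W] = (5/14)·(37/5) + (3/14)·(39/4) + (3/7)·(41/5) = 2309/280.

2309/280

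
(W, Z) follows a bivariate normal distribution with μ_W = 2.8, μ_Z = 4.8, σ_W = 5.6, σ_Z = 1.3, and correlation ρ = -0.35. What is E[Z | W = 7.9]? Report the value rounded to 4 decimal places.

4.3856

For a bivariate normal, E[Z | W=x] = μ_Z + ρ·(σ_Z/σ_W)·(x − μ_W).
E[Z | W=7.9] = 4.8 + (-0.35)·(1.3/5.6)·(7.9 − (2.8)) = 4.8 + (-0.08125)·(5.1) = 4.3856.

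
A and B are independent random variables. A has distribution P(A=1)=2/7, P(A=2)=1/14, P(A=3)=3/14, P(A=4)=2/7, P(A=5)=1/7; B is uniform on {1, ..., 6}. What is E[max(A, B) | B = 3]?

P(B = 3) = 1/6.
Summing max(A,B)·P(x,y) over outcomes with B = 3 gives 25/42.
E[max(A, B) | B = 3] = (25/42) / (1/6) = 25/7.

25/7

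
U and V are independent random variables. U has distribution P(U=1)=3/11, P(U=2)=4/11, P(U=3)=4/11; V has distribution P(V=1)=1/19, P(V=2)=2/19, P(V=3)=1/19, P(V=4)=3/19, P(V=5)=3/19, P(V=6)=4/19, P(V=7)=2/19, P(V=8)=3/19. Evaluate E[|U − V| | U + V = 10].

26/5

P(U + V = 10) = 20/209.
Summing |U−V|·P(x,y) over outcomes with U + V = 10 gives 104/209.
E[|U − V| | U + V = 10] = (104/209) / (20/209) = 26/5.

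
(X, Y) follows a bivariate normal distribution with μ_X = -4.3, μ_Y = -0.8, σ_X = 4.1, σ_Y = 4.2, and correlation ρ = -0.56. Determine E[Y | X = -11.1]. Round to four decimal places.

3.1009

E[Y | X=x] = μ_Y + ρ(σ_Y/σ_X)(x − μ_X) for jointly normal variables.
E[Y | X=-11.1] = -0.8 + (-0.56)·(4.2/4.1)·(-11.1 − (-4.3)) = -0.8 + (-0.57366)·(-6.8) = 3.1009.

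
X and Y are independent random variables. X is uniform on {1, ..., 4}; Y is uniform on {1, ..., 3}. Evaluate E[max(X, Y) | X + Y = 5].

10/3

Outcomes with X + Y = 5: (2,3), (3,2), (4,1), each with probability 1/12.
E[max(X, Y) | X + Y = 5] = (3 + 3 + 4) / 3 = 10/3.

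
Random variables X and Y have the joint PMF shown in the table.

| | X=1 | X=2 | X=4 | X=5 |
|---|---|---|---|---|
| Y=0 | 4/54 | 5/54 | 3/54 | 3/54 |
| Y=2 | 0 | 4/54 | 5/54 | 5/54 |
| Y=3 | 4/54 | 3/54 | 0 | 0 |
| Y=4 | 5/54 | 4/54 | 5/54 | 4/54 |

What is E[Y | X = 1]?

32/13

P(X = 1) = 13/54.
Σ Y·P over the event = 0·(4/54) + 3·(4/54) + 4·(5/54) = 16/27.
E[Y | X = 1] = (16/27) / (13/54) = 32/13.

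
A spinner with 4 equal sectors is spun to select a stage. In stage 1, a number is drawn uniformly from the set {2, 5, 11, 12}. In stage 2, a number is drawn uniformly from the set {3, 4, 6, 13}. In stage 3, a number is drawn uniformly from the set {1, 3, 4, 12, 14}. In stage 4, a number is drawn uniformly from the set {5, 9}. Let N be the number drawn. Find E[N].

139/20

E[N | stage 1] = (2+5+11+12)/4 = 15/2.
E[N | stage 2] = (3+4+6+13)/4 = 13/2.
E[N | stage 3] = (1+3+4+12+14)/5 = 34/5.
E[N | stage 4] = (5+9)/2 = 7.
E[N] = (1/4)·(15/2) + (1/4)·(13/2) + (1/4)·(34/5) + (1/4)·(7) = 139/20.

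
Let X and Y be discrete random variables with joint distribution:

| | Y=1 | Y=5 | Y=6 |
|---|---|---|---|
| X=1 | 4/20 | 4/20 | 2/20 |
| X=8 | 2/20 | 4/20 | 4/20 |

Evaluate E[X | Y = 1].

P(Y = 1) = 3/10.
Σ X·P over the event = 1·(4/20) + 8·(2/20) = 1.
E[X | Y = 1] = (1) / (3/10) = 10/3.

10/3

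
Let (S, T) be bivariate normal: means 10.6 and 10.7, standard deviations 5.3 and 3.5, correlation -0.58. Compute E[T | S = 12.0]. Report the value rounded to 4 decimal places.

E[T | S=x] = μ_T + ρ(σ_T/σ_S)(x − μ_S) for jointly normal variables.
E[T | S=12.0] = 10.7 + (-0.58)·(3.5/5.3)·(12.0 − (10.6)) = 10.7 + (-0.38302)·(1.4) = 10.1638.

10.1638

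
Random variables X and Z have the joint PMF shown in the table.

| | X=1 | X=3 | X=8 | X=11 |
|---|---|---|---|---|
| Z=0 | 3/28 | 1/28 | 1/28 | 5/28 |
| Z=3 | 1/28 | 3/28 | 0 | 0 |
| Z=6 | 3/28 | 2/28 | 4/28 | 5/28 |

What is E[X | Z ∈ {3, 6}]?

53/9

P(Z ∈ {3, 6}) = 9/14.
Σ X·P over the event = 1·(1/28) + 1·(3/28) + 3·(3/28) + 3·(2/28) + 8·(4/28) + 11·(5/28) = 53/14.
E[X | Z ∈ {3, 6}] = (53/14) / (9/14) = 53/9.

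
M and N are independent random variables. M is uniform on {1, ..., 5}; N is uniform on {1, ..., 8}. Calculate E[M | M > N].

4

Outcomes with M > N: (2,1), (3,1), (3,2), (4,1), (4,2), (4,3), (5,1), (5,2), (5,3), (5,4), each with probability 1/40.
E[M | M > N] = (2 + 3 + 3 + 4 + 4 + 4 + 5 + 5 + 5 + 5) / 10 = 4.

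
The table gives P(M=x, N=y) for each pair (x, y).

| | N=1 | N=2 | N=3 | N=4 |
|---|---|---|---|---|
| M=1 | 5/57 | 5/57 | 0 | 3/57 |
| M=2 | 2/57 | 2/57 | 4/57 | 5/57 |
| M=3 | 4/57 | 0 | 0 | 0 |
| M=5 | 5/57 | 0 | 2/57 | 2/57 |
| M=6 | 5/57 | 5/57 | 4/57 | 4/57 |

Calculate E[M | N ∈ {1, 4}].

P(N ∈ {1, 4}) = 35/57.
Summing M·P(M=x,N=y) over the conditioning event gives 41/19.
E[M | N ∈ {1, 4}] = (41/19) / (35/57) = 123/35.

123/35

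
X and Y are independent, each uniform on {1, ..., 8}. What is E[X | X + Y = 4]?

Outcomes with X + Y = 4: (1,3), (2,2), (3,1), each with probability 1/64.
E[X | X + Y = 4] = (1 + 2 + 3) / 3 = 2.

2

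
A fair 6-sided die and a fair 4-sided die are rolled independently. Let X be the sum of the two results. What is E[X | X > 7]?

26/3

P(X > 7) = 1/4.
Σ over the event: 8·1/8 + 9·1/12 + 10·1/24 = 13/6.
E[X | X > 7] = (13/6) / (1/4) = 26/3.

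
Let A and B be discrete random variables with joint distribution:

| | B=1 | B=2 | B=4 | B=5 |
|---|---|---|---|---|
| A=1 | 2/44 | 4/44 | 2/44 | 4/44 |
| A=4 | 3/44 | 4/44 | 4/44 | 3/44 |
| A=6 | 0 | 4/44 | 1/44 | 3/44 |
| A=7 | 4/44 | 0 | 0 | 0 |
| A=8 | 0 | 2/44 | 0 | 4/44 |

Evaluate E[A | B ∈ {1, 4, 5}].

22/5

P(B ∈ {1, 4, 5}) = 15/22.
Summing A·P(A=x,B=y) over the conditioning event gives 3.
E[A | B ∈ {1, 4, 5}] = (3) / (15/22) = 22/5.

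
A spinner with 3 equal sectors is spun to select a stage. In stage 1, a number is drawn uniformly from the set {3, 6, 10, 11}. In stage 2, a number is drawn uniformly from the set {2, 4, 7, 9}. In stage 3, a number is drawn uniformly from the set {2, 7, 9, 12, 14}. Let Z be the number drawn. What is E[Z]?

E[Z | stage 1] = (3+6+10+11)/4 = 15/2.
E[Z | stage 2] = (2+4+7+9)/4 = 11/2.
E[Z | stage 3] = (2+7+9+12+14)/5 = 44/5.
E[Z] = (1/3)·(15/2) + (1/3)·(11/2) + (1/3)·(44/5) = 109/15.

109/15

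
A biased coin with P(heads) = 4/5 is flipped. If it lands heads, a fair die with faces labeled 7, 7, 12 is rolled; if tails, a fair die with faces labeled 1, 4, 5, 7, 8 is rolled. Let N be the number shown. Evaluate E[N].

119/15

E[N | heads] = (7+7+12)/3 = 26/3.
E[N | tails] = (1+4+5+7+8)/5 = 5.
E[N] = (4/5)·(26/3) + (1/5)·(5) = 119/15.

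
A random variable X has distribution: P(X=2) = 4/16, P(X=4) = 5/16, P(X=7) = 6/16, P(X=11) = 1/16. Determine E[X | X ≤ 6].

28/9

P(X ≤ 6) = 9/16.
Σ over the event: 2·1/4 + 4·5/16 = 7/4.
E[X | X ≤ 6] = (7/4) / (9/16) = 28/9.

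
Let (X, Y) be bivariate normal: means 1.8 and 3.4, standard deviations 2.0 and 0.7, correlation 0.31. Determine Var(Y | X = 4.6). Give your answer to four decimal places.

The conditional variance in a bivariate normal is σ_Y²(1 − ρ²), independent of x.
Var(Y | X=4.6) = (0.7)²·(1 − (0.31)²) = 0.49·0.9039 = 0.4429.

0.4429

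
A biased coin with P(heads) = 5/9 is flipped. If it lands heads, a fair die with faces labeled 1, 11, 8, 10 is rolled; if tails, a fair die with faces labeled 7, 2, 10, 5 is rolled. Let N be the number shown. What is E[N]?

41/6

E[N | heads] = (1+11+8+10)/4 = 15/2.
E[N | tails] = (7+2+10+5)/4 = 6.
E[N] = (5/9)·(15/2) + (4/9)·(6) = 41/6.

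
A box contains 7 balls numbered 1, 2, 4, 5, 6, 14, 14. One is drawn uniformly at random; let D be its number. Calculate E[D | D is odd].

P(D is odd) = 2/7.
Σ over the event: 1·1/7 + 5·1/7 = 6/7.
E[D | D is odd] = (6/7) / (2/7) = 3.

3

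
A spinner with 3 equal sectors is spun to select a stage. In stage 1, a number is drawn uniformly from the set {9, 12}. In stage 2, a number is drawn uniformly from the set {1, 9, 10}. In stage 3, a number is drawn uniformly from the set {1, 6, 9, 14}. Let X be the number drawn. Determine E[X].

74/9

E[X | stage 1] = (9+12)/2 = 21/2.
E[X | stage 2] = (1+9+10)/3 = 20/3.
E[X | stage 3] = (1+6+9+14)/4 = 15/2.
By the law of total expectation,
E[X] = (1/3)·(21/2) + (1/3)·(20/3) + (1/3)·(15/2) = 74/9.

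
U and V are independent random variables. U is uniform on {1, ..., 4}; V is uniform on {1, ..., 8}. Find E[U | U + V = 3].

3/2

Outcomes with U + V = 3: (1,2), (2,1), each with probability 1/32.
E[U | U + V = 3] = (1 + 2) / 2 = 3/2.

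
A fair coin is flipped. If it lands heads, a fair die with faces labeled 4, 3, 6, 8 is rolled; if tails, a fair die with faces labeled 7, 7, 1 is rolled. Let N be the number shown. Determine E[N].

E[N | heads] = (4+3+6+8)/4 = 21/4.
E[N | tails] = (7+7+1)/3 = 5.
E[N] = (1/2)·(21/4) + (1/2)·(5) = 41/8.

41/8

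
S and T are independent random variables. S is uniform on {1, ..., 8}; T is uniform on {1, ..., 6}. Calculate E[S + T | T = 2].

13/2

Outcomes with T = 2: (1,2), (2,2), (3,2), (4,2), (5,2), (6,2), (7,2), (8,2), each with probability 1/48.
E[S + T | T = 2] = (3 + 4 + 5 + 6 + 7 + 8 + 9 + 10) / 8 = 13/2.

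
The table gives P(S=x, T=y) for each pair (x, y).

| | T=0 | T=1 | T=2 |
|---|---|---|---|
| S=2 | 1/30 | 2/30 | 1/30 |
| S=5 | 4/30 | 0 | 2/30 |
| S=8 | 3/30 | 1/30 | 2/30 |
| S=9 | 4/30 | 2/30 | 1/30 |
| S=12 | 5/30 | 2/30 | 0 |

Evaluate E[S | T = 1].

P(T = 1) = 7/30.
Σ S·P over the event = 2·(2/30) + 8·(1/30) + 9·(2/30) + 12·(2/30) = 9/5.
E[S | T = 1] = (9/5) / (7/30) = 54/7.

54/7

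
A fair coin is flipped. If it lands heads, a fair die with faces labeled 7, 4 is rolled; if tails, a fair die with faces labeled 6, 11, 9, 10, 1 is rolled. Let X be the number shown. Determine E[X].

129/20

E[X | heads] = (7+4)/2 = 11/2.
E[X | tails] = (6+11+9+10+1)/5 = 37/5.
E[X] = (1/2)·(11/2) + (1/2)·(37/5) = 129/20.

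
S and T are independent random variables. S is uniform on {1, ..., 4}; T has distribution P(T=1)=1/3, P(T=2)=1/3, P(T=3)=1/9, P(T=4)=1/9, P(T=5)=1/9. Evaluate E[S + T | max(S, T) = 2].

P(max(S, T) = 2) = 1/4.
Summing (S+T)·P(x,y) over outcomes with max(S, T) = 2 gives 5/6.
E[S + T | max(S, T) = 2] = (5/6) / (1/4) = 10/3.

10/3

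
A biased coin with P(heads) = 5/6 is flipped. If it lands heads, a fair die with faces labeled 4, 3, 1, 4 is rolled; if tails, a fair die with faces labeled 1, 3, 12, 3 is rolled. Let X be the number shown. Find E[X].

E[X | heads] = (4+3+1+4)/4 = 3.
E[X | tails] = (1+3+12+3)/4 = 19/4.
E[X] = (5/6)·(3) + (1/6)·(19/4) = 79/24.

79/24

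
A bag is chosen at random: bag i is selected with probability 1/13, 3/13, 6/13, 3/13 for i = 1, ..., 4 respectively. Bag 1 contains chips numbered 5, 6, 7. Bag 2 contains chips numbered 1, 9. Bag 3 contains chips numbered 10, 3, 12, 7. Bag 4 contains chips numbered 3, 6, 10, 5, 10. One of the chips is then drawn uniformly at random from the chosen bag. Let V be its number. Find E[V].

E[V | bag 1] = (5+6+7)/3 = 6.
E[V | bag 2] = (1+9)/2 = 5.
E[V | bag 3] = (10+3+12+7)/4 = 8.
E[V | bag 4] = (3+6+10+5+10)/5 = 34/5.
E[V] = (1/13)·(6) + (3/13)·(5) + (6/13)·(8) + (3/13)·(34/5) = 447/65.

447/65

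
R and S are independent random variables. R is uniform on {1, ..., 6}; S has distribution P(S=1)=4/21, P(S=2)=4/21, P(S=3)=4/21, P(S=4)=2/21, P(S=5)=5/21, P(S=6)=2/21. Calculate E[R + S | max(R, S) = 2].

P(max(R, S) = 2) = 2/21.
Summing (R+S)·P(x,y) over outcomes with max(R, S) = 2 gives 20/63.
E[R + S | max(R, S) = 2] = (20/63) / (2/21) = 10/3.

10/3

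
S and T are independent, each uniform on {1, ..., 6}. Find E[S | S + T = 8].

4

Outcomes with S + T = 8: (2,6), (3,5), (4,4), (5,3), (6,2), each with probability 1/36.
E[S | S + T = 8] = (2 + 3 + 4 + 5 + 6) / 5 = 4.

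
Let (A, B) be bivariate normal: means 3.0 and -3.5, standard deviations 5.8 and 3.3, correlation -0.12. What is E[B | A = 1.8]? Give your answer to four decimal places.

For a bivariate normal, E[B | A=x] = μ_B + ρ·(σ_B/σ_A)·(x − μ_A).
E[B | A=1.8] = -3.5 + (-0.12)·(3.3/5.8)·(1.8 − (3.0)) = -3.5 + (-0.068276)·(-1.2) = -3.4181.

-3.4181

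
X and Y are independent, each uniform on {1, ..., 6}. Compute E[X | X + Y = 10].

5

P(X + Y = 10) = 1/12.
Summing X·P(x,y) over outcomes with X + Y = 10 gives 5/12.
E[X | X + Y = 10] = (5/12) / (1/12) = 5.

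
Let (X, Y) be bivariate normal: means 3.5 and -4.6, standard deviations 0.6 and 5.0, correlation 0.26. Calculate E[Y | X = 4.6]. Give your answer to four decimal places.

-2.2167

The regression of Y on X has slope ρ·σ_Y/σ_X and passes through (μ_X, μ_Y).
E[Y | X=4.6] = -4.6 + (0.26)·(5.0/0.6)·(4.6 − (3.5)) = -4.6 + (2.16667)·(1.1) = -2.2167.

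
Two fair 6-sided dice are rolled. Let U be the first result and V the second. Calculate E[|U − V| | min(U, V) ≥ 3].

P(min(U, V) ≥ 3) = 4/9.
Summing |U−V|·P(x,y) over outcomes with min(U, V) ≥ 3 gives 5/9.
E[|U − V| | min(U, V) ≥ 3] = (5/9) / (4/9) = 5/4.

5/4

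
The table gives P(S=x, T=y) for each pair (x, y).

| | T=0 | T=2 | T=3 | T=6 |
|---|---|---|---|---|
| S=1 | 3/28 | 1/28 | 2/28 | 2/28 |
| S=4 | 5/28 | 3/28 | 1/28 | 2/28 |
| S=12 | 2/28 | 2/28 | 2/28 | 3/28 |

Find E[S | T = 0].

47/10

P(T = 0) = 5/14.
Summing S·P(S=x,T=y) over the conditioning event gives 47/28.
E[S | T = 0] = (47/28) / (5/14) = 47/10.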